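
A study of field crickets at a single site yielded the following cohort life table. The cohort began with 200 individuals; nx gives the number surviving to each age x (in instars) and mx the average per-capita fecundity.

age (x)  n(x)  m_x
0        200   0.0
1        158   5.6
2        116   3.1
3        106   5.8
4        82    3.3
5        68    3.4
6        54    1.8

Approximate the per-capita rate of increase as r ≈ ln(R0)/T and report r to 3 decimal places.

0.984

lx = nx/n0 = nx/200: 1, 0.79, 0.58, 0.53, 0.41, 0.34, 0.27
R0 = Σ lx·mx = 0 + 4.424 + 1.798 + 3.074 + 1.353 + 1.156 + 0.486 = 12.291
Σ x·lx·mx = 31.35; T = 31.35/12.291 = 2.55065…
r ≈ ln(R0)/T = ln(12.291)/2.55065… = 0.98362… → 0.984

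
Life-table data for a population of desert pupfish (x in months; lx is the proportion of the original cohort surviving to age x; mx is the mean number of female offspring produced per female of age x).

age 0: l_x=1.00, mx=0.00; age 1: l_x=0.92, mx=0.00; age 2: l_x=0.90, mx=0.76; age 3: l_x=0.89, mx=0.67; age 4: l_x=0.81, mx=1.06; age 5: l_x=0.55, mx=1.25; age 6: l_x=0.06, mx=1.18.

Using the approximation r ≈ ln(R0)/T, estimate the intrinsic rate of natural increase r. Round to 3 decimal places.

R0 = Σ lx·mx = 0 + 0 + 0.684 + 0.5963 + 0.8586 + 0.6875 + 0.0708 = 2.8972
Σ x·lx·mx = 10.4536; T = 10.4536/2.8972 = 3.60817…
r ≈ ln(R0)/T = ln(2.8972)/3.60817… = 0.29482… → 0.295

0.295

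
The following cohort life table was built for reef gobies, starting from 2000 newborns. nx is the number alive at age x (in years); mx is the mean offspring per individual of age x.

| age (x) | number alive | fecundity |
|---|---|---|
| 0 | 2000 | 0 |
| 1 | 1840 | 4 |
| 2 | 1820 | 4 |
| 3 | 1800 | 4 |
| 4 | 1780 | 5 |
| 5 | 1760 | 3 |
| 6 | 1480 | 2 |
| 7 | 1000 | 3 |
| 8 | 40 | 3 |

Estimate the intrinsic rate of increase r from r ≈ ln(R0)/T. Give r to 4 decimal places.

lx = nx/n0 = nx/2000: 1, 0.92, 0.91, 0.9, 0.89, 0.88, 0.74, 0.5, 0.02
R0 = Σ lx·mx = 0 + 3.68 + 3.64 + 3.6 + 4.45 + 2.64 + 1.48 + 1.5 + 0.06 = 21.05
Σ x·lx·mx = 72.62; T = 72.62/21.05 = 3.44988…
r ≈ ln(R0)/T = ln(21.05)/3.44988… = 0.88319… → 0.8832

0.8832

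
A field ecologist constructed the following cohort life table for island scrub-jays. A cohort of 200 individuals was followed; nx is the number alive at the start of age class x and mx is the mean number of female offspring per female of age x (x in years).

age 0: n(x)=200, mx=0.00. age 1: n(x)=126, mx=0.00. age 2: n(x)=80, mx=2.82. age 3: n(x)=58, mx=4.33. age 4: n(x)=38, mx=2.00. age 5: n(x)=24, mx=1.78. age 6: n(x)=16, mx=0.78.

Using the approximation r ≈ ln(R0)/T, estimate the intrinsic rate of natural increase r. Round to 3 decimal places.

0.376

lx = nx/n0 = nx/200: 1, 0.63, 0.4, 0.29, 0.19, 0.12, 0.08
R0 = Σ lx·mx = 0 + 0 + 1.128 + 1.2557 + 0.38 + 0.2136 + 0.0624 = 3.0397
Σ x·lx·mx = 8.9855; T = 8.9855/3.0397 = 2.95605…
r ≈ ln(R0)/T = ln(3.0397)/2.95605… = 0.3761… → 0.376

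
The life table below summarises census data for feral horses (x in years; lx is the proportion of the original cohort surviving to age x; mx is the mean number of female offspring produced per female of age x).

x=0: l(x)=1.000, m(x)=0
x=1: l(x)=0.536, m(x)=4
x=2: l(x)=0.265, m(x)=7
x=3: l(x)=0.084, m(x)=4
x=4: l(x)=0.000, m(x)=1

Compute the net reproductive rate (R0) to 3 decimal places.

4.335

lx·mx by age: 0, 2.144, 1.855, 0.336, 0
R0 = Σ lx·mx = 4.335 → 4.335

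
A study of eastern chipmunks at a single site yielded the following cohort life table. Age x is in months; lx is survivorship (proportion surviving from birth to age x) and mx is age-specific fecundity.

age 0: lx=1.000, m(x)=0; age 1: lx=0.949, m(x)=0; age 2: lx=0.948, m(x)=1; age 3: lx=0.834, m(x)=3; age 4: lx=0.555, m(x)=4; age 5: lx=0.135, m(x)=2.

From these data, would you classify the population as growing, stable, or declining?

R0 = Σ lx·mx = 0 + 0 + 0.948 + 2.502 + 2.22 + 0.27 = 5.94
R0 > 1, so the population is growing.

growing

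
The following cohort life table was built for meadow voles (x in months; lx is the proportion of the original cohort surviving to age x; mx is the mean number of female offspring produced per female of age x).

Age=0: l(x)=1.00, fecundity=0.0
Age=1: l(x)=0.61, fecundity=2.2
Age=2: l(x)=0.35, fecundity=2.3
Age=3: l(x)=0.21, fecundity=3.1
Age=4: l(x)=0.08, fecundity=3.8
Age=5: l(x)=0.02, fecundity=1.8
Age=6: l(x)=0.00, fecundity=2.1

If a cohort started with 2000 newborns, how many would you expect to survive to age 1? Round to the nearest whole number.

Expected survivors = N0 · l_1 = 2000 × 0.61 = 1220 → 1220

1220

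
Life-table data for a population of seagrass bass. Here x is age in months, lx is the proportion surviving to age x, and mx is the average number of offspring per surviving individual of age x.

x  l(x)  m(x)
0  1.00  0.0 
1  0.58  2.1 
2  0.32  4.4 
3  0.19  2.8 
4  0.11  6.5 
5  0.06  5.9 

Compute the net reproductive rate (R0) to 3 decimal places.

lx·mx by age: 0, 1.218, 1.408, 0.532, 0.715, 0.354
R0 = Σ lx·mx = 4.227 → 4.227

4.227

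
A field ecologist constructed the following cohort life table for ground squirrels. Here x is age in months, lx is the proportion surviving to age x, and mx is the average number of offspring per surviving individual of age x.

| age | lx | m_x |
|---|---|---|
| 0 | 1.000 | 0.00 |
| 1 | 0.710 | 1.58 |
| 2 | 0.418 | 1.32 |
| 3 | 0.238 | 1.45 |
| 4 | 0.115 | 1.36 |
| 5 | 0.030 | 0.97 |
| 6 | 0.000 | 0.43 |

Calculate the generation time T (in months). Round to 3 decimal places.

lx·mx: 0, 1.1218, 0.55176, 0.3451, 0.1564, 0.0291, 0 → R0 = 2.20416
x·lx·mx: 0, 1.1218, 1.10352, 1.0353, 0.6256, 0.1455, 0 → Σ = 4.03172
T = 4.03172 / 2.20416 = 1.829141… → 1.829

1.829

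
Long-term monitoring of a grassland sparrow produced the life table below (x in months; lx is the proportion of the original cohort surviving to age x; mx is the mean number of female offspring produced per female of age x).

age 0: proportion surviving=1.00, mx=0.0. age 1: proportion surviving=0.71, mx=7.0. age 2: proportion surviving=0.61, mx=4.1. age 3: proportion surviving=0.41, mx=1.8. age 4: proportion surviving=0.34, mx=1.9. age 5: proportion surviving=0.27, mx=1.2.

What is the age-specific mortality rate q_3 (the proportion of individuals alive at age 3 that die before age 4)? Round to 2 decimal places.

0.17

q_3 = (l_3 − l_4) / l_3 = (0.41 − 0.34) / 0.41
     = 0.07 / 0.41 = 0.170732… → 0.17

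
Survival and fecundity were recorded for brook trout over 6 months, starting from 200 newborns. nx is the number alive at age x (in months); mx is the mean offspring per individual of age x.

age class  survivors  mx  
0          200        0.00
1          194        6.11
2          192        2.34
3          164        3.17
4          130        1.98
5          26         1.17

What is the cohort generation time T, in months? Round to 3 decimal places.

1.976

lx = nx/n0 = nx/200: 1, 0.97, 0.96, 0.82, 0.65, 0.13
lx·mx: 0, 5.9267, 2.2464, 2.5994, 1.287, 0.1521 → R0 = 12.2116
x·lx·mx: 0, 5.9267, 4.4928, 7.7982, 5.148, 0.7605 → Σ = 24.1262
T = 24.1262 / 12.2116 = 1.975679… → 1.976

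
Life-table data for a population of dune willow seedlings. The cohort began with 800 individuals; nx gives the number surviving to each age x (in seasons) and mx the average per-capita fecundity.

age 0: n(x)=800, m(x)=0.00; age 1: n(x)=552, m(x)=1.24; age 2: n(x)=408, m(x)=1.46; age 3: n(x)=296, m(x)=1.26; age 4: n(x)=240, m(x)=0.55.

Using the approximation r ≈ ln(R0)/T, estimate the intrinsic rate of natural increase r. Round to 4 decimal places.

lx = nx/n0 = nx/800: 1, 0.69, 0.51, 0.37, 0.3
R0 = Σ lx·mx = 0 + 0.8556 + 0.7446 + 0.4662 + 0.165 = 2.2314
Σ x·lx·mx = 4.4034; T = 4.4034/2.2314 = 1.97338…
r ≈ ln(R0)/T = ln(2.2314)/1.97338… = 0.406728… → 0.4067

0.4067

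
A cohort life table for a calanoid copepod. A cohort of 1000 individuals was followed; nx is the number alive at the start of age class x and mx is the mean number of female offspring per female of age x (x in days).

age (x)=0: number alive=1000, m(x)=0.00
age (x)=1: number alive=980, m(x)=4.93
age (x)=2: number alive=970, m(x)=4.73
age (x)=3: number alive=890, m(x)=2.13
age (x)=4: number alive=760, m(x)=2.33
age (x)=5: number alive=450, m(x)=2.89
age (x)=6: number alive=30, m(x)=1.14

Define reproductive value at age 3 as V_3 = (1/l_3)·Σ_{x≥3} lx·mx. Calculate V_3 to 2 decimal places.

lx = nx/n0 = nx/1000: 1, 0.98, 0.97, 0.89, 0.76, 0.45, 0.03
lx·mx for x ≥ 3: 1.8957, 1.7708, 1.3005, 0.0342 → sum = 5.0012
V_3 = 5.0012 / l_3 = 5.0012 / 0.89 = 5.619326… → 5.62

5.62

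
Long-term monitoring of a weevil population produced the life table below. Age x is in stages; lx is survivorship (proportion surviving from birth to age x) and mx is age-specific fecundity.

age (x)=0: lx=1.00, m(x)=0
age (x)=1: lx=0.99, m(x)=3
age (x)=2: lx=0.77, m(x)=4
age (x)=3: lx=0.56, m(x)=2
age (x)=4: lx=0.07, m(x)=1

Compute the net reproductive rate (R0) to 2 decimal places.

7.24

lx·mx by age: 0, 2.97, 3.08, 1.12, 0.07
R0 = Σ lx·mx = 7.24 → 7.24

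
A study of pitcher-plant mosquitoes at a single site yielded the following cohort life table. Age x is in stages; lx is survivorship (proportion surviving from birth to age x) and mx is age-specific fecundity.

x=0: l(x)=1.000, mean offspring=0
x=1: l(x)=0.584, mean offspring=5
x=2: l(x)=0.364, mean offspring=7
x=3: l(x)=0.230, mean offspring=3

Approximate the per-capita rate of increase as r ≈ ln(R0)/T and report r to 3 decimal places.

1.110

R0 = Σ lx·mx = 0 + 2.92 + 2.548 + 0.69 = 6.158
Σ x·lx·mx = 10.086; T = 10.086/6.158 = 1.63787…
r ≈ ln(R0)/T = ln(6.158)/1.63787… = 1.10983… → 1.110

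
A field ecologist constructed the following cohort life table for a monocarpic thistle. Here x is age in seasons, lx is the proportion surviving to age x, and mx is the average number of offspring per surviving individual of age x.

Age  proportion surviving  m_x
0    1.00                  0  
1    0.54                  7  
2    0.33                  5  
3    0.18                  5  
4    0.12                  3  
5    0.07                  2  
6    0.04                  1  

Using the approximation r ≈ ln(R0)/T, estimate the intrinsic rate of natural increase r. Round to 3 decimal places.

R0 = Σ lx·mx = 0 + 3.78 + 1.65 + 0.9 + 0.36 + 0.14 + 0.04 = 6.87
Σ x·lx·mx = 12.16; T = 12.16/6.87 = 1.77001…
r ≈ ln(R0)/T = ln(6.87)/1.77001… = 1.08878… → 1.089

1.089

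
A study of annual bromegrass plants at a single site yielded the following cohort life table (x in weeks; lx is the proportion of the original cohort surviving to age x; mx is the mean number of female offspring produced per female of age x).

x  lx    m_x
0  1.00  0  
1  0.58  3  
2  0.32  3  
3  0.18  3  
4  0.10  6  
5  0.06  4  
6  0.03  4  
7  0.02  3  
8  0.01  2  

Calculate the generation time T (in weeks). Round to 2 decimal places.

lx·mx: 0, 1.74, 0.96, 0.54, 0.6, 0.24, 0.12, 0.06, 0.02 → R0 = 4.28
x·lx·mx: 0, 1.74, 1.92, 1.62, 2.4, 1.2, 0.72, 0.42, 0.16 → Σ = 10.18
T = 10.18 / 4.28 = 2.378505… → 2.38

2.38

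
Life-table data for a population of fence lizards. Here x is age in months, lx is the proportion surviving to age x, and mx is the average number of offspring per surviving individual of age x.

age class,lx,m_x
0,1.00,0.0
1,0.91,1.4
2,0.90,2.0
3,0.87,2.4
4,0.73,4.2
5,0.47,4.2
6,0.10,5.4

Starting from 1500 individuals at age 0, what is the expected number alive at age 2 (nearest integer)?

Expected survivors = N0 · l_2 = 1500 × 0.90 = 1350 → 1350

1350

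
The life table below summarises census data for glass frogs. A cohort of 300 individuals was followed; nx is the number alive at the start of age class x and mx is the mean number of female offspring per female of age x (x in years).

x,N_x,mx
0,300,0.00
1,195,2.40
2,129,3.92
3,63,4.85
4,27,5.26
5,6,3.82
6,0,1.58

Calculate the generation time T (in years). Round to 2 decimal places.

2.13

lx = nx/n0 = nx/300: 1, 0.65, 0.43, 0.21, 0.09, 0.02, 0
lx·mx: 0, 1.56, 1.6856, 1.0185, 0.4734, 0.0764, 0 → R0 = 4.8139
x·lx·mx: 0, 1.56, 3.3712, 3.0555, 1.8936, 0.382, 0 → Σ = 10.2623
T = 10.2623 / 4.8139 = 2.131806… → 2.13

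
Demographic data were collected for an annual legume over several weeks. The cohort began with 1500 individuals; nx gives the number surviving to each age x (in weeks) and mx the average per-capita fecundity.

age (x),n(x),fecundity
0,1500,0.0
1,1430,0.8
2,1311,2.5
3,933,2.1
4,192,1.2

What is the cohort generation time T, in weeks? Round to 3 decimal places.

2.193

lx = nx/n0 = nx/1500: 1, 0.95333…, 0.874, 0.622, 0.128
lx·mx: 0, 0.762667…, 2.185, 1.3062, 0.1536 → R0 = 4.407467…
x·lx·mx: 0, 0.762667…, 4.37, 3.9186, 0.6144 → Σ = 9.665667…
T = 9.665667… / 4.407467… = 2.193021… → 2.193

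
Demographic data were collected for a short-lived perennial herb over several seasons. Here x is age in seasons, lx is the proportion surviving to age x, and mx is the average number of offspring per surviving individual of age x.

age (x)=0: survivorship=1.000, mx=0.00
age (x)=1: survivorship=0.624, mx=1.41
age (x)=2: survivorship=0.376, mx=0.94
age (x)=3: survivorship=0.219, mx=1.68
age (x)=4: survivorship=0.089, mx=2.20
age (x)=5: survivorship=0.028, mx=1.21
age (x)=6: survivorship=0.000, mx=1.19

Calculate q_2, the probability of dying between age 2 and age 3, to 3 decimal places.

0.418

q_2 = (l_2 − l_3) / l_2 = (0.376 − 0.219) / 0.376
     = 0.157 / 0.376 = 0.417553… → 0.418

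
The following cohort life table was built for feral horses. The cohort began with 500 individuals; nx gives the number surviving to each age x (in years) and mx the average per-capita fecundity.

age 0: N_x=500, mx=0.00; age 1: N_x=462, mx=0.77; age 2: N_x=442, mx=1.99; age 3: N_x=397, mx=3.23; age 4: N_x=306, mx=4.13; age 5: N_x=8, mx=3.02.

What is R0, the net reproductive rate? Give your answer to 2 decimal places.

lx = nx/n0 = nx/500: 1, 0.924, 0.884, 0.794, 0.612, 0.016
lx·mx by age: 0, 0.71148, 1.75916, 2.56462, 2.52756, 0.04832
R0 = Σ lx·mx = 7.61114 → 7.61

7.61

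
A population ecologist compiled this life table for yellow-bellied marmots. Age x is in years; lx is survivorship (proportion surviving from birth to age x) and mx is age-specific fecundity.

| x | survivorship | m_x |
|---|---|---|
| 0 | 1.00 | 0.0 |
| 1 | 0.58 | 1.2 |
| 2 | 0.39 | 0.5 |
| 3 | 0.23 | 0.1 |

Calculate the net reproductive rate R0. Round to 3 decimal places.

lx·mx by age: 0, 0.696, 0.195, 0.023
R0 = Σ lx·mx = 0.914 → 0.914

0.914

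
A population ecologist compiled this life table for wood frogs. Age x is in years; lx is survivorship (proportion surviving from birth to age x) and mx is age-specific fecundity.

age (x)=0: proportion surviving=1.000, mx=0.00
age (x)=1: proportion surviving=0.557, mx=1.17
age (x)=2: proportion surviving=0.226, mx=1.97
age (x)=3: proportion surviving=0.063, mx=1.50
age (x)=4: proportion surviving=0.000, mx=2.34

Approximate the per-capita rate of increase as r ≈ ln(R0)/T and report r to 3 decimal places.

0.114

R0 = Σ lx·mx = 0 + 0.65169 + 0.44522 + 0.0945 + 0 = 1.19141
Σ x·lx·mx = 1.82563; T = 1.82563/1.19141 = 1.53233…
r ≈ ln(R0)/T = ln(1.19141)/1.53233… = 0.1143… → 0.114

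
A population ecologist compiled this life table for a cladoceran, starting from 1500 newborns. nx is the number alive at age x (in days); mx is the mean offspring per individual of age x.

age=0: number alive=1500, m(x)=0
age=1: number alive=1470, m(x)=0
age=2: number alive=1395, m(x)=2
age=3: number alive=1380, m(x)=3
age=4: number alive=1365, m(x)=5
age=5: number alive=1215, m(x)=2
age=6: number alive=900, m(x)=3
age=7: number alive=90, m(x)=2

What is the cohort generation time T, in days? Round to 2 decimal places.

3.93

lx = nx/n0 = nx/1500: 1, 0.98, 0.93, 0.92, 0.91, 0.81, 0.6, 0.06
lx·mx: 0, 0, 1.86, 2.76, 4.55, 1.62, 1.8, 0.12 → R0 = 12.71
x·lx·mx: 0, 0, 3.72, 8.28, 18.2, 8.1, 10.8, 0.84 → Σ = 49.94
T = 49.94 / 12.71 = 3.92919… → 3.93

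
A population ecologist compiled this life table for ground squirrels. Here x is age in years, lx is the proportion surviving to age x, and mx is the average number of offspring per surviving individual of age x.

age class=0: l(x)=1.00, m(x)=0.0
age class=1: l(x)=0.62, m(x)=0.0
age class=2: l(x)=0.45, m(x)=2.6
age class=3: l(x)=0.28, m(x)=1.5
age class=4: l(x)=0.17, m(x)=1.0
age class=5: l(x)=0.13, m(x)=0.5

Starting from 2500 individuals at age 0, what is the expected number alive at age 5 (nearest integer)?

325

Expected survivors = N0 · l_5 = 2500 × 0.13 = 325 → 325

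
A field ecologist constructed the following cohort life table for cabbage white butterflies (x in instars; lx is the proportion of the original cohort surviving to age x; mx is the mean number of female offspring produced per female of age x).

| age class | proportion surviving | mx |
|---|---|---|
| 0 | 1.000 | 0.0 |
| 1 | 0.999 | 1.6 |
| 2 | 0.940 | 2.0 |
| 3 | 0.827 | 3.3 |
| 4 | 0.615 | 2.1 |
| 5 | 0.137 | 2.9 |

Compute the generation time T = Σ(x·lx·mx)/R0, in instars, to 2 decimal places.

lx·mx: 0, 1.5984, 1.88, 2.7291, 1.2915, 0.3973 → R0 = 7.8963
x·lx·mx: 0, 1.5984, 3.76, 8.1873, 5.166, 1.9865 → Σ = 20.6982
T = 20.6982 / 7.8963 = 2.621253… → 2.62

2.62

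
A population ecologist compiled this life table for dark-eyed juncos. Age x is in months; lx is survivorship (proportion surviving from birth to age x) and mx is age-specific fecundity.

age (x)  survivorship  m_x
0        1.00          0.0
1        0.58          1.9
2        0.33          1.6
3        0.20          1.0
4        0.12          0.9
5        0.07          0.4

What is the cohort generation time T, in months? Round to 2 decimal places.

1.69

lx·mx: 0, 1.102, 0.528, 0.2, 0.108, 0.028 → R0 = 1.966
x·lx·mx: 0, 1.102, 1.056, 0.6, 0.432, 0.14 → Σ = 3.33
T = 3.33 / 1.966 = 1.693795… → 1.69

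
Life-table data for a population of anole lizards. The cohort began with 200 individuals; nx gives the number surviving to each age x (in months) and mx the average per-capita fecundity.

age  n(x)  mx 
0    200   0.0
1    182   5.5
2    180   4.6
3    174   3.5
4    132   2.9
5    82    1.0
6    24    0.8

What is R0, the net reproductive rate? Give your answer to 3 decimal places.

lx = nx/n0 = nx/200: 1, 0.91, 0.9, 0.87, 0.66, 0.41, 0.12
lx·mx by age: 0, 5.005, 4.14, 3.045, 1.914, 0.41, 0.096
R0 = Σ lx·mx = 14.61 → 14.610

14.610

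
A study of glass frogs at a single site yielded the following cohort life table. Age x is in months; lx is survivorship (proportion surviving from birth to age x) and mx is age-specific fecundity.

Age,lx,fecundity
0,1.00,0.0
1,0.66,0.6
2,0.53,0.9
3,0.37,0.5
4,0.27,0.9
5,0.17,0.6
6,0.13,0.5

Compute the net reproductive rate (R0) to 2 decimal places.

1.47

lx·mx by age: 0, 0.396, 0.477, 0.185, 0.243, 0.102, 0.065
R0 = Σ lx·mx = 1.468 → 1.47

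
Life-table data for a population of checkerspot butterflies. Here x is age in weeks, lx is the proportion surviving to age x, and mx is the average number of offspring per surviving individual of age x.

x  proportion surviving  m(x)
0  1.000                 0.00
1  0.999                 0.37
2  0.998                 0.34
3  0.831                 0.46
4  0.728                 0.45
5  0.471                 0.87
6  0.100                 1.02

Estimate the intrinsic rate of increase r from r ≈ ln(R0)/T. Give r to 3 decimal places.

0.206

R0 = Σ lx·mx = 0 + 0.36963 + 0.33932 + 0.38226 + 0.3276 + 0.40977 + 0.102 = 1.93058
Σ x·lx·mx = 6.1663; T = 6.1663/1.93058 = 3.19401…
r ≈ ln(R0)/T = ln(1.93058)/3.19401… = 0.20595… → 0.206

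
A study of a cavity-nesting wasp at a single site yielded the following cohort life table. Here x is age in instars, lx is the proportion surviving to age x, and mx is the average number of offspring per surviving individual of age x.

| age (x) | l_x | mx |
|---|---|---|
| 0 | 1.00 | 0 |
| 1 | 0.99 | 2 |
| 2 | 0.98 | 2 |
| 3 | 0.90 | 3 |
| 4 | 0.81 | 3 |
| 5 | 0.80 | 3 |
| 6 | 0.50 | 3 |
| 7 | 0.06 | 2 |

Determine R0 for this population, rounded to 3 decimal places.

lx·mx by age: 0, 1.98, 1.96, 2.7, 2.43, 2.4, 1.5, 0.12
R0 = Σ lx·mx = 13.09 → 13.090

13.090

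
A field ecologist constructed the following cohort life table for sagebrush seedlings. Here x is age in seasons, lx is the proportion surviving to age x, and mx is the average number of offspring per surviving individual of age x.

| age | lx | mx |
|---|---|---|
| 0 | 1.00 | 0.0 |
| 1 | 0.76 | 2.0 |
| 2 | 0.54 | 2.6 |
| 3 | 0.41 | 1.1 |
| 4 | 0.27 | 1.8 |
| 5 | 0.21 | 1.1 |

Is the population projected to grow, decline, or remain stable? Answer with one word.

growing

R0 = Σ lx·mx = 0 + 1.52 + 1.404 + 0.451 + 0.486 + 0.231 = 4.092
R0 > 1, so the population is growing.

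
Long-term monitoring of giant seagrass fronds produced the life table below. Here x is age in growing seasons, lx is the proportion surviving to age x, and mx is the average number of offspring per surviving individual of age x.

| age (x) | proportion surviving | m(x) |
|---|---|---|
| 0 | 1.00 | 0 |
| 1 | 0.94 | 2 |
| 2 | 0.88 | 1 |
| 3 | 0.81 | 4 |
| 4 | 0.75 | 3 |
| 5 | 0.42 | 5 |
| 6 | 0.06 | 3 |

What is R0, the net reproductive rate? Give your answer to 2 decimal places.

lx·mx by age: 0, 1.88, 0.88, 3.24, 2.25, 2.1, 0.18
R0 = Σ lx·mx = 10.53 → 10.53

10.53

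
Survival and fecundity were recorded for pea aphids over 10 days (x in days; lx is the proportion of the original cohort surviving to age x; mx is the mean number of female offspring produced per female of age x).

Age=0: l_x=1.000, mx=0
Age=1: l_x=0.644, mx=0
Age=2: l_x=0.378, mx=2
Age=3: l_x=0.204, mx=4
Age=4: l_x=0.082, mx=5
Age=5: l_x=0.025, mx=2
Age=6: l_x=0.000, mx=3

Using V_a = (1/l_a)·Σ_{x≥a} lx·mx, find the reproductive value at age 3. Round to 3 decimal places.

6.255

lx·mx for x ≥ 3: 0.816, 0.41, 0.05, 0 → sum = 1.276
V_3 = 1.276 / l_3 = 1.276 / 0.204 = 6.254902… → 6.255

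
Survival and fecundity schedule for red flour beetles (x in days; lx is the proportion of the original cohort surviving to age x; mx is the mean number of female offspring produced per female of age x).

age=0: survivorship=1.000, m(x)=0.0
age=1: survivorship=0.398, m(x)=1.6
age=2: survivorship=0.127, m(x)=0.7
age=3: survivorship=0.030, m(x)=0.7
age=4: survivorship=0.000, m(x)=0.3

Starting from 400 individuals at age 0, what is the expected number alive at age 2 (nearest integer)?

51

Expected survivors = N0 · l_2 = 400 × 0.127 = 50.8 → 51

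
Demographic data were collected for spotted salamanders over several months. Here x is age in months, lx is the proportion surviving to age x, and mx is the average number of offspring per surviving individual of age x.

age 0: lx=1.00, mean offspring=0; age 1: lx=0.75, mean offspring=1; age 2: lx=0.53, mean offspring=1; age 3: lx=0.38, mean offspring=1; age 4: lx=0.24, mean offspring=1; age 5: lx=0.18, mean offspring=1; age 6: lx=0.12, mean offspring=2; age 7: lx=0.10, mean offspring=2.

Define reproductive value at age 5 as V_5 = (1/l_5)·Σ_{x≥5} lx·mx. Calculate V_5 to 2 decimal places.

3.44

lx·mx for x ≥ 5: 0.18, 0.24, 0.2 → sum = 0.62
V_5 = 0.62 / l_5 = 0.62 / 0.18 = 3.444444… → 3.44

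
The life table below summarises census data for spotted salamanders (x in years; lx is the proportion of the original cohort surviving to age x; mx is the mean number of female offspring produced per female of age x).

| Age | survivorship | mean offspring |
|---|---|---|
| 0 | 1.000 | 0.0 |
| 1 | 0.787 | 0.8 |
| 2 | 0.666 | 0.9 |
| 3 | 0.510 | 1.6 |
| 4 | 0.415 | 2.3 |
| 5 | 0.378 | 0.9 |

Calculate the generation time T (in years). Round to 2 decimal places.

2.93

lx·mx: 0, 0.6296, 0.5994, 0.816, 0.9545, 0.3402 → R0 = 3.3397
x·lx·mx: 0, 0.6296, 1.1988, 2.448, 3.818, 1.701 → Σ = 9.7954
T = 9.7954 / 3.3397 = 2.933018… → 2.93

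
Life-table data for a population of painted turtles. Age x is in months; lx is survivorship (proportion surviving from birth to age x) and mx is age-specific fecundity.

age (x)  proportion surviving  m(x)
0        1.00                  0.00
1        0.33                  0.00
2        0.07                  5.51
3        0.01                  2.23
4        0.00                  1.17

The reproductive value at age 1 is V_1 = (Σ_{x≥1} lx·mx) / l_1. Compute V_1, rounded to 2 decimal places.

1.24

lx·mx for x ≥ 1: 0, 0.3857, 0.0223, 0 → sum = 0.408
V_1 = 0.408 / l_1 = 0.408 / 0.33 = 1.236364… → 1.24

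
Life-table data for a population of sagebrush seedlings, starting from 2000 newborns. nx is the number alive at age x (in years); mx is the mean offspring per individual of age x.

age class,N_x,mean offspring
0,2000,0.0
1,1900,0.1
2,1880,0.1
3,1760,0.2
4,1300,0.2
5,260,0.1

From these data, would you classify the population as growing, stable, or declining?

declining

lx = nx/n0 = nx/2000: 1, 0.95, 0.94, 0.88, 0.65, 0.13
R0 = Σ lx·mx = 0 + 0.095 + 0.094 + 0.176 + 0.13 + 0.013 = 0.508
R0 < 1, so the population is declining.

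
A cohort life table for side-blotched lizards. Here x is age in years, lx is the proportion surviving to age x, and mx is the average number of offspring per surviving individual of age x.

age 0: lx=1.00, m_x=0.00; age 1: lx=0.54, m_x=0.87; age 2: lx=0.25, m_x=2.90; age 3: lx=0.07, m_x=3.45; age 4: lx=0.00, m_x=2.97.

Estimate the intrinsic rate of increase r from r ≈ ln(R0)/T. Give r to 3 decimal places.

0.197

R0 = Σ lx·mx = 0 + 0.4698 + 0.725 + 0.2415 + 0 = 1.4363
Σ x·lx·mx = 2.6443; T = 2.6443/1.4363 = 1.84105…
r ≈ ln(R0)/T = ln(1.4363)/1.84105… = 0.19667… → 0.197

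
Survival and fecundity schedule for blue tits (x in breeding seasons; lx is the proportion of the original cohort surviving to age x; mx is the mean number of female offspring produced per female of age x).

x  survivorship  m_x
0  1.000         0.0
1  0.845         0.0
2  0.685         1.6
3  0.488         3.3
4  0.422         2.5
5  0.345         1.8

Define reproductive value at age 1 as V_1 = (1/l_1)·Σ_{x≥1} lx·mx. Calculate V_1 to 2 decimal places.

lx·mx for x ≥ 1: 0, 1.096, 1.6104, 1.055, 0.621 → sum = 4.3824
V_1 = 4.3824 / l_1 = 4.3824 / 0.845 = 5.186272… → 5.19

5.19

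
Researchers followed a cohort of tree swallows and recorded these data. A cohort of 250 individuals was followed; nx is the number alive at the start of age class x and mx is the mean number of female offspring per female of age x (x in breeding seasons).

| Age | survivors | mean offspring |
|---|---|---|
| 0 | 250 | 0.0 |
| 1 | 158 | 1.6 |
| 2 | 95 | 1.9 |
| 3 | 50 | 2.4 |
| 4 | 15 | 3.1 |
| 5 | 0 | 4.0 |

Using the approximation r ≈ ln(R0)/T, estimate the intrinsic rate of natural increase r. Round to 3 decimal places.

0.453

lx = nx/n0 = nx/250: 1, 0.632, 0.38, 0.2, 0.06, 0
R0 = Σ lx·mx = 0 + 1.0112 + 0.722 + 0.48 + 0.186 + 0 = 2.3992
Σ x·lx·mx = 4.6392; T = 4.6392/2.3992 = 1.93364…
r ≈ ln(R0)/T = ln(2.3992)/1.93364… = 0.45258… → 0.453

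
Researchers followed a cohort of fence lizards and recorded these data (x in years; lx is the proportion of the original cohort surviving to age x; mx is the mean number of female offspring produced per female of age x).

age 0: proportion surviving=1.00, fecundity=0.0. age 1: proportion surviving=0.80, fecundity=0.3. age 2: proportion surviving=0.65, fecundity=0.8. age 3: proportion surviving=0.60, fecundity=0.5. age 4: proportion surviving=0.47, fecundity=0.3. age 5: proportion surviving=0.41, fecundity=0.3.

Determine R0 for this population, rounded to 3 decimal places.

1.324

lx·mx by age: 0, 0.24, 0.52, 0.3, 0.141, 0.123
R0 = Σ lx·mx = 1.324 → 1.324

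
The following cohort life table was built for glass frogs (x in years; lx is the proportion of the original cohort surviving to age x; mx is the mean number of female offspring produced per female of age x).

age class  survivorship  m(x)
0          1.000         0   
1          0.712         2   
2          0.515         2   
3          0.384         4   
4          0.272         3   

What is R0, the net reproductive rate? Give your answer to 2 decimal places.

lx·mx by age: 0, 1.424, 1.03, 1.536, 0.816
R0 = Σ lx·mx = 4.806 → 4.81

4.81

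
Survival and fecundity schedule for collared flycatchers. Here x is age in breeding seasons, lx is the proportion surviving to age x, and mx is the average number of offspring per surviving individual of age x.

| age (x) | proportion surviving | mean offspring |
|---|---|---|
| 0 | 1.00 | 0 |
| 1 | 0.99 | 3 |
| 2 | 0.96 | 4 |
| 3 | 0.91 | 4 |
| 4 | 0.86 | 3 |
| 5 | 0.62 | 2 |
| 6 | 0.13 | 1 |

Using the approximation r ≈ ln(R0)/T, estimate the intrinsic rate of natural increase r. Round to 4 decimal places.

R0 = Σ lx·mx = 0 + 2.97 + 3.84 + 3.64 + 2.58 + 1.24 + 0.13 = 14.4
Σ x·lx·mx = 38.87; T = 38.87/14.4 = 2.69931…
r ≈ ln(R0)/T = ln(14.4)/2.69931… = 0.988116… → 0.9881

0.9881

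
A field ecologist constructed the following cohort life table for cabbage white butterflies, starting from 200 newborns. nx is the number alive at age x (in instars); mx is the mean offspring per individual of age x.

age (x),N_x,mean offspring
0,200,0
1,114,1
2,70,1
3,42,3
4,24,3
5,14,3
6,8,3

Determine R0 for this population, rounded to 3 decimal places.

2.240

lx = nx/n0 = nx/200: 1, 0.57, 0.35, 0.21, 0.12, 0.07, 0.04
lx·mx by age: 0, 0.57, 0.35, 0.63, 0.36, 0.21, 0.12
R0 = Σ lx·mx = 2.24 → 2.240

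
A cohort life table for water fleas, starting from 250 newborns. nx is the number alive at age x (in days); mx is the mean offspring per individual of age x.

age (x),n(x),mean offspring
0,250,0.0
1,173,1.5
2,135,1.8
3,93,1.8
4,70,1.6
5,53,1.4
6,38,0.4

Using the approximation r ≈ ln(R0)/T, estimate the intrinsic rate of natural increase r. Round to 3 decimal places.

lx = nx/n0 = nx/250: 1, 0.692, 0.54, 0.372, 0.28, 0.212, 0.152
R0 = Σ lx·mx = 0 + 1.038 + 0.972 + 0.6696 + 0.448 + 0.2968 + 0.0608 = 3.4852
Σ x·lx·mx = 8.6316; T = 8.6316/3.4852 = 2.47664…
r ≈ ln(R0)/T = ln(3.4852)/2.47664… = 0.50412… → 0.504

0.504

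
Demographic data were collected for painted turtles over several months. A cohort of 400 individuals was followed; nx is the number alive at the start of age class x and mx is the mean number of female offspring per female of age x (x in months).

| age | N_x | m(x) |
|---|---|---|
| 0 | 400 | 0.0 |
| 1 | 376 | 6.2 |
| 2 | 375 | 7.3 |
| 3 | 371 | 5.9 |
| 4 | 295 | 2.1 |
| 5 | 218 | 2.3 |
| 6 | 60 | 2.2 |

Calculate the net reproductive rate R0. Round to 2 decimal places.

21.28

lx = nx/n0 = nx/400: 1, 0.94, 0.9375, 0.9275, 0.7375, 0.545, 0.15
lx·mx by age: 0, 5.828, 6.84375, 5.47225, 1.54875, 1.2535, 0.33
R0 = Σ lx·mx = 21.27625 → 21.28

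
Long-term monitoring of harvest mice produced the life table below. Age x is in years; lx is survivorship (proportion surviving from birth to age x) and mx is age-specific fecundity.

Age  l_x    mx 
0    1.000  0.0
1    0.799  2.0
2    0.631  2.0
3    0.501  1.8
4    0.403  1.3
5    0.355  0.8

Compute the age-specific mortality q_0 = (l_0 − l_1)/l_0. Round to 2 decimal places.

q_0 = (l_0 − l_1) / l_0 = (1 − 0.799) / 1
     = 0.201 / 1 = 0.201 → 0.20

0.20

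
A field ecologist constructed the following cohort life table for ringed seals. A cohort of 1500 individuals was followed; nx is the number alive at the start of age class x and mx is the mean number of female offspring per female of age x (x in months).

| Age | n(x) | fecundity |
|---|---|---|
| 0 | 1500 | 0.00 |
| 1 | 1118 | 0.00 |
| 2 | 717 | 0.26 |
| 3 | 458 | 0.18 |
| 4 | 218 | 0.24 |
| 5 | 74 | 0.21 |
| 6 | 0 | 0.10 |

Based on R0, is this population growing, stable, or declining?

declining

lx = nx/n0 = nx/1500: 1, 0.74533…, 0.478, 0.30533…, 0.14533…, 0.04933…, 0
R0 = Σ lx·mx = 0 + 0 + 0.12428 + 0.05496… + 0.03488… + 0.01036… + 0 = 0.22448…
R0 < 1, so the population is declining.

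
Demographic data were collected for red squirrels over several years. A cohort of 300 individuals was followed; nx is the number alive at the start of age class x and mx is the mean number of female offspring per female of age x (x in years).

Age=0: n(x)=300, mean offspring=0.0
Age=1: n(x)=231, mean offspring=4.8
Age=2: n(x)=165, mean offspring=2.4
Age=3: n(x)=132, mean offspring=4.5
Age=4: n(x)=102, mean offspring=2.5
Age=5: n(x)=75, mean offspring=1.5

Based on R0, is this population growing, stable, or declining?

lx = nx/n0 = nx/300: 1, 0.77, 0.55, 0.44, 0.34, 0.25
R0 = Σ lx·mx = 0 + 3.696 + 1.32 + 1.98 + 0.85 + 0.375 = 8.221
R0 > 1, so the population is growing.

growing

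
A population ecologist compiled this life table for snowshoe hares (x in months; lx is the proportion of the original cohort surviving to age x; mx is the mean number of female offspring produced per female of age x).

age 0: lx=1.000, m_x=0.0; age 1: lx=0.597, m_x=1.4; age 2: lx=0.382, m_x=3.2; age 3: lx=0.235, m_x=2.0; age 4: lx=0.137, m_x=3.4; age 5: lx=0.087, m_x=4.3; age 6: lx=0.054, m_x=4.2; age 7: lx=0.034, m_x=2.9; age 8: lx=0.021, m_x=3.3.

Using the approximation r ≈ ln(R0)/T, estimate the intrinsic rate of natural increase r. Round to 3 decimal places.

R0 = Σ lx·mx = 0 + 0.8358 + 1.2224 + 0.47 + 0.4658 + 0.3741 + 0.2268 + 0.0986 + 0.0693 = 3.7628
Σ x·lx·mx = 11.0297; T = 11.0297/3.7628 = 2.93125…
r ≈ ln(R0)/T = ln(3.7628)/2.93125… = 0.45208… → 0.452

0.452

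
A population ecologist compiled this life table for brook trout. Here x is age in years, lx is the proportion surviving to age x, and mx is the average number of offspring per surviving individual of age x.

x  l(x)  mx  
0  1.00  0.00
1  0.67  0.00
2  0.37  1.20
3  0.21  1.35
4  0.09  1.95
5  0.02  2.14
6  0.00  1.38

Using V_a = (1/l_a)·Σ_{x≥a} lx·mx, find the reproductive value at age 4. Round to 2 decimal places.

lx·mx for x ≥ 4: 0.1755, 0.0428, 0 → sum = 0.2183
V_4 = 0.2183 / l_4 = 0.2183 / 0.09 = 2.425556… → 2.43

2.43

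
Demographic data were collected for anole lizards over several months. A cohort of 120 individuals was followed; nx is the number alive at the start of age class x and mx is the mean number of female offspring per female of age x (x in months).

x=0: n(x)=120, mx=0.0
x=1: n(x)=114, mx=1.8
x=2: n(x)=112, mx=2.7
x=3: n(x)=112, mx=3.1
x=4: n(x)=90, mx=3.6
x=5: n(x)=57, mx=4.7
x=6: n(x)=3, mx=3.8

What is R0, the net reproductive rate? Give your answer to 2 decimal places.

lx = nx/n0 = nx/120: 1, 0.95, 0.93333…, 0.93333…, 0.75, 0.475, 0.025
lx·mx by age: 0, 1.71, 2.52…, 2.893333…, 2.7, 2.2325, 0.095
R0 = Σ lx·mx = 12.150833… → 12.15

12.15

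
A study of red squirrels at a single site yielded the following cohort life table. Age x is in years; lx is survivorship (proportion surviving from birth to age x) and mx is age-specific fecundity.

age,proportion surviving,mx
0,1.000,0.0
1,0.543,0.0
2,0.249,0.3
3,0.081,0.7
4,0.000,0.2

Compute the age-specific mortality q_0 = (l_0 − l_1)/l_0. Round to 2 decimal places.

0.46

q_0 = (l_0 − l_1) / l_0 = (1 − 0.543) / 1
     = 0.457 / 1 = 0.457 → 0.46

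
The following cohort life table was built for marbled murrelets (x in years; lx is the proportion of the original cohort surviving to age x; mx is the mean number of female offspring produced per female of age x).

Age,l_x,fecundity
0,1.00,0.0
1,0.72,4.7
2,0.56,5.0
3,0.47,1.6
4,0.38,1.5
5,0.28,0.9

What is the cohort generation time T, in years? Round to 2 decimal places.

1.91

lx·mx: 0, 3.384, 2.8, 0.752, 0.57, 0.252 → R0 = 7.758
x·lx·mx: 0, 3.384, 5.6, 2.256, 2.28, 1.26 → Σ = 14.78
T = 14.78 / 7.758 = 1.90513… → 1.91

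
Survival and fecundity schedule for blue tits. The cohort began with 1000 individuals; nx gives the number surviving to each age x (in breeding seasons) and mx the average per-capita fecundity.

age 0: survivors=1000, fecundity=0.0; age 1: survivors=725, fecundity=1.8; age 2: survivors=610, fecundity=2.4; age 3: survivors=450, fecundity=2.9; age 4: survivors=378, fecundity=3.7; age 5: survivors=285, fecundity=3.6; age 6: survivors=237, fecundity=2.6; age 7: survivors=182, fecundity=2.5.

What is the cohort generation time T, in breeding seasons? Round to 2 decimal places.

3.40

lx = nx/n0 = nx/1000: 1, 0.725, 0.61, 0.45, 0.378, 0.285, 0.237, 0.182
lx·mx: 0, 1.305, 1.464, 1.305, 1.3986, 1.026, 0.6162, 0.455 → R0 = 7.5698
x·lx·mx: 0, 1.305, 2.928, 3.915, 5.5944, 5.13, 3.6972, 3.185 → Σ = 25.7546
T = 25.7546 / 7.5698 = 3.402283… → 3.40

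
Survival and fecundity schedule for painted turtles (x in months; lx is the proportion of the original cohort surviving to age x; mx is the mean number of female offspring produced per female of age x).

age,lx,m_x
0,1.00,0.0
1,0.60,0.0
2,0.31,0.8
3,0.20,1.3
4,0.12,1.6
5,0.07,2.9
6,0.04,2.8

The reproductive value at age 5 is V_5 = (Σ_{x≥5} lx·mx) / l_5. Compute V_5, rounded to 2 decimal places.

4.50

lx·mx for x ≥ 5: 0.203, 0.112 → sum = 0.315
V_5 = 0.315 / l_5 = 0.315 / 0.07 = 4.5 → 4.50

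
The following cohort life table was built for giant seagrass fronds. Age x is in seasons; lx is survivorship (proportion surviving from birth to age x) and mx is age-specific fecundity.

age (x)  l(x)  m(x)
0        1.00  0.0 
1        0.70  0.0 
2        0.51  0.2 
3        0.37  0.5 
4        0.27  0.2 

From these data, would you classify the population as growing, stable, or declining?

declining

R0 = Σ lx·mx = 0 + 0 + 0.102 + 0.185 + 0.054 = 0.341
R0 < 1, so the population is declining.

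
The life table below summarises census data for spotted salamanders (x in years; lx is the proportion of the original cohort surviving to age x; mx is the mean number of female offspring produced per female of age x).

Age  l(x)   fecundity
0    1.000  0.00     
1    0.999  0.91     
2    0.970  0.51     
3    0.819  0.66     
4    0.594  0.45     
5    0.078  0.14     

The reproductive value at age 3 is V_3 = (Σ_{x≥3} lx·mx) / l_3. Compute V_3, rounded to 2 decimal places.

1.00

lx·mx for x ≥ 3: 0.54054, 0.2673, 0.01092 → sum = 0.81876
V_3 = 0.81876 / l_3 = 0.81876 / 0.819 = 0.999707… → 1.00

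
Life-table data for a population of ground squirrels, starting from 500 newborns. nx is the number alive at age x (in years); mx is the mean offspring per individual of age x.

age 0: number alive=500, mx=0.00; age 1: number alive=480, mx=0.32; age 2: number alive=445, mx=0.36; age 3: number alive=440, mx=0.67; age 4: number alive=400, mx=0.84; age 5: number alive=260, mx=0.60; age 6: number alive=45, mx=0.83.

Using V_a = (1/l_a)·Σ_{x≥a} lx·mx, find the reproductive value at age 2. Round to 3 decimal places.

2.212

lx = nx/n0 = nx/500: 1, 0.96, 0.89, 0.88, 0.8, 0.52, 0.09
lx·mx for x ≥ 2: 0.3204, 0.5896, 0.672, 0.312, 0.0747 → sum = 1.9687
V_2 = 1.9687 / l_2 = 1.9687 / 0.89 = 2.212022… → 2.212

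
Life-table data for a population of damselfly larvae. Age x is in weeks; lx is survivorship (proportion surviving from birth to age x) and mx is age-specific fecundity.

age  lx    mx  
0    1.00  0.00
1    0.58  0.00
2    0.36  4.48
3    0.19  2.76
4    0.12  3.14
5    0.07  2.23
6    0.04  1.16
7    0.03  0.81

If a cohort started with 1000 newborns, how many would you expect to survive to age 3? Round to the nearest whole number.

Expected survivors = N0 · l_3 = 1000 × 0.19 = 190 → 190

190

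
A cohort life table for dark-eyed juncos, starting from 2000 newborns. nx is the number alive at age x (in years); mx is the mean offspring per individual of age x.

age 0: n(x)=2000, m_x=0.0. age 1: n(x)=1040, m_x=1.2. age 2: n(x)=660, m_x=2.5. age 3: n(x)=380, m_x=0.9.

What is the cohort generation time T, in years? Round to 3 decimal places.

lx = nx/n0 = nx/2000: 1, 0.52, 0.33, 0.19
lx·mx: 0, 0.624, 0.825, 0.171 → R0 = 1.62
x·lx·mx: 0, 0.624, 1.65, 0.513 → Σ = 2.787
T = 2.787 / 1.62 = 1.72037… → 1.720

1.720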